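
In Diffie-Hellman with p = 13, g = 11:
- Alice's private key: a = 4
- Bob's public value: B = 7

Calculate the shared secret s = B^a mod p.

Step 1: s = B^a mod p = 7^4 mod 13.
  7^1 mod 13 = 7
  7^2 mod 13 = (7 * 7) mod 13 = 10
  7^3 mod 13 = (10 * 7) mod 13 = 5
  7^4 mod 13 = (5 * 7) mod 13 = 9
Result: shared secret = 9.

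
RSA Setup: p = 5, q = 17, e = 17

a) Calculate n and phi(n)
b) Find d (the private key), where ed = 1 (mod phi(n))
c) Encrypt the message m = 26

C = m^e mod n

Step 1: n = 5 * 17 = 85.
Step 2: phi(n) = (5-1)(17-1) = 4 * 16 = 64.
Step 3: Find d = 17^(-1) mod 64 = 49.
  Verify: 17 * 49 = 833 = 1 (mod 64).
Step 4: C = 26^17 mod 85 = 26.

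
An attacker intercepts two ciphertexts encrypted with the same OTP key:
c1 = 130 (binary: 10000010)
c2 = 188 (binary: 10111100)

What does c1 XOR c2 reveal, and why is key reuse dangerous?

Step 1: c1 XOR c2 = (m1 XOR k) XOR (m2 XOR k).
Step 2: By XOR associativity/commutativity: = m1 XOR m2 XOR k XOR k = m1 XOR m2.
Step 3: 10000010 XOR 10111100 = 00111110 = 62.
Step 4: The key cancels out! An attacker learns m1 XOR m2 = 62, revealing the relationship between plaintexts.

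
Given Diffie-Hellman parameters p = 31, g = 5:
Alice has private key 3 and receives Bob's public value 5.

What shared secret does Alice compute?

Step 1: s = B^a mod p = 5^3 mod 31.
  5^1 mod 31 = 5
  5^2 mod 31 = (5 * 5) mod 31 = 25
  5^3 mod 31 = (25 * 5) mod 31 = 1
Result: shared secret = 1.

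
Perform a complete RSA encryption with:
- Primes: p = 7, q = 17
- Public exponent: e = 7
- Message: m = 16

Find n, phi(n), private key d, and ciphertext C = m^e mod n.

Step 1: n = 7 * 17 = 119.
Step 2: phi(n) = (7-1)(17-1) = 6 * 16 = 96.
Step 3: Find d = 7^(-1) mod 96 = 55.
  Verify: 7 * 55 = 385 = 1 (mod 96).
Step 4: C = 16^7 mod 119 = 16.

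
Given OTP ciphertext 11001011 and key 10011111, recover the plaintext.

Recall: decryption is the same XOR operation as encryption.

Step 1: XOR ciphertext with key:
  Ciphertext: 11001011
  Key:        10011111
  XOR:        01010100
Step 2: Plaintext = 01010100 = 84 in decimal.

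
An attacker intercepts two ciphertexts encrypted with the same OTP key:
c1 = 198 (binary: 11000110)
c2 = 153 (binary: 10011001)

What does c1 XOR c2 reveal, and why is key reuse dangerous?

Step 1: c1 XOR c2 = (m1 XOR k) XOR (m2 XOR k).
Step 2: By XOR associativity/commutativity: = m1 XOR m2 XOR k XOR k = m1 XOR m2.
Step 3: 11000110 XOR 10011001 = 01011111 = 95.
Step 4: The key cancels out! An attacker learns m1 XOR m2 = 95, revealing the relationship between plaintexts.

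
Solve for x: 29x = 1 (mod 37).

Step 1: We need x such that 29 * x = 1 (mod 37).
Step 2: Using the extended Euclidean algorithm or trial:
  29 * 23 = 667 = 18 * 37 + 1.
Step 3: Since 667 mod 37 = 1, the inverse is x = 23.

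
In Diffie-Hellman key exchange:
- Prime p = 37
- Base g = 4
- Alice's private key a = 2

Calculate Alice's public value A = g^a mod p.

Step 1: A = g^a mod p = 4^2 mod 37.
  4^1 mod 37 = 4
  4^2 mod 37 = (4 * 4) mod 37 = 16
Result: A = 16.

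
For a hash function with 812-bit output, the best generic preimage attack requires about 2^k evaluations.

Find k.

Step 1: The hash has a 812-bit output.
Step 2: Preimage resistance means: given a digest h(x), it should be infeasible to find any input that hashes to it.
With a 812-bit output there are 2^812 possible digests, so a generic brute-force preimage search costs about 2^812 evaluations.
Step 3: Security level = 812 bits.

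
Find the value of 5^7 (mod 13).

Step 1: Compute 5^7 mod 13 step by step, reducing modulo 13 at each step.
  5^1 mod 13 = 5
  5^2 mod 13 = (5 * 5) mod 13 = 12
  5^3 mod 13 = (12 * 5) mod 13 = 8
  5^4 mod 13 = (8 * 5) mod 13 = 1
  5^5 mod 13 = (1 * 5) mod 13 = 5
  5^6 mod 13 = (5 * 5) mod 13 = 12
  5^7 mod 13 = (12 * 5) mod 13 = 8
Step 2: Result = 8.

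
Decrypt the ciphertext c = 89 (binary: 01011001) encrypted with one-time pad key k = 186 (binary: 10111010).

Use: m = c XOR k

Step 1: XOR ciphertext with key:
  Ciphertext: 01011001
  Key:        10111010
  XOR:        11100011
Step 2: Plaintext = 11100011 = 227 in decimal.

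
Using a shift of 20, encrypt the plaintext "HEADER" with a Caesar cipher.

Step 1: For each letter, shift forward by 20 positions (mod 26).
  H (position 7) -> position (7+20) mod 26 = 1 -> B
  E (position 4) -> position (4+20) mod 26 = 24 -> Y
  A (position 0) -> position (0+20) mod 26 = 20 -> U
  D (position 3) -> position (3+20) mod 26 = 23 -> X
  E (position 4) -> position (4+20) mod 26 = 24 -> Y
  R (position 17) -> position (17+20) mod 26 = 11 -> L
Result: BYUXYL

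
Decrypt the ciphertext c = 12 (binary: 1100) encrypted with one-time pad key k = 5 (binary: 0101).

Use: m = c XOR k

Step 1: XOR ciphertext with key:
  Ciphertext: 1100
  Key:        0101
  XOR:        1001
Step 2: Plaintext = 1001 = 9 in decimal.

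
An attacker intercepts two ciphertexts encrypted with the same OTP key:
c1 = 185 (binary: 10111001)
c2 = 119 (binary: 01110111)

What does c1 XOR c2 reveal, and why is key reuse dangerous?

Step 1: c1 XOR c2 = (m1 XOR k) XOR (m2 XOR k).
Step 2: By XOR associativity/commutativity: = m1 XOR m2 XOR k XOR k = m1 XOR m2.
Step 3: 10111001 XOR 01110111 = 11001110 = 206.
Step 4: The key cancels out! An attacker learns m1 XOR m2 = 206, revealing the relationship between plaintexts.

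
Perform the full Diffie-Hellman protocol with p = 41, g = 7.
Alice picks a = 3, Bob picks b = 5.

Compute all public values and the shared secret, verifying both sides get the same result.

Step 1: A = g^a mod p = 7^3 mod 41 = 15.
Step 2: B = g^b mod p = 7^5 mod 41 = 38.
Step 3: Alice computes s = B^a mod p = 38^3 mod 41 = 14.
Step 4: Bob computes s = A^b mod p = 15^5 mod 41 = 14.
Both sides agree: shared secret = 14.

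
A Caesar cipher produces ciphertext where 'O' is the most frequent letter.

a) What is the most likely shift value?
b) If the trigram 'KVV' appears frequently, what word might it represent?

Step 1: In English, 'E' is the most frequent letter (12.7%).
Step 2: The most frequent ciphertext letter is 'O' (position 14).
Step 3: Shift = (14 - 4) mod 26 = 10.
Step 4: Decrypt 'KVV' by shifting back 10:
  K -> A
  V -> L
  V -> L
Step 5: 'KVV' decrypts to 'ALL'.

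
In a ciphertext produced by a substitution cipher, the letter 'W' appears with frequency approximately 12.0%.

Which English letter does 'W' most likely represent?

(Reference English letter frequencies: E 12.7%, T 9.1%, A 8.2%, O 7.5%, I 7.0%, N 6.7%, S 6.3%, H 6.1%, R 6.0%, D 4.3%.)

Step 1: The observed frequency is 12.0%.
Step 2: Compare with English frequencies:
  E: 12.7% (difference: 0.7%) <-- closest
  T: 9.1% (difference: 2.9%)
  A: 8.2% (difference: 3.8%)
  O: 7.5% (difference: 4.5%)
  I: 7.0% (difference: 5.0%)
  N: 6.7% (difference: 5.3%)
  S: 6.3% (difference: 5.7%)
  H: 6.1% (difference: 5.9%)
  R: 6.0% (difference: 6.0%)
  D: 4.3% (difference: 7.7%)
Step 3: 'W' most likely represents 'E' (frequency 12.7%).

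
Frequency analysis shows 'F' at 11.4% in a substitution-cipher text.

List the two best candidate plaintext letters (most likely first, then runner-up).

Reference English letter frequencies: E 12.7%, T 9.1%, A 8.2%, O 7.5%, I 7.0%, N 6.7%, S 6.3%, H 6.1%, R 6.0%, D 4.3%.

Step 1: Observed frequency of 'F' is 11.4%.
Step 2: Compute distances to each reference frequency and sort:
  E (12.7%): difference = 1.3% <-- BEST
  T (9.1%): difference = 2.3% <-- RUNNER-UP
  A (8.2%): difference = 3.2%
  O (7.5%): difference = 3.9%
  I (7.0%): difference = 4.4%
Step 3: Most likely is 'E' (12.7%, diff 1.3%); second most likely is 'T' (9.1%, diff 2.3%).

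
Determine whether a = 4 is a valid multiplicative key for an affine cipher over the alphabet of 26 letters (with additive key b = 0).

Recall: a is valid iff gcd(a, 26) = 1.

Step 1: Compute gcd(4, 26).
Step 2: gcd(4, 26) = 2.
Since gcd = 2 != 1, 4 shares a common factor with 26, so it cannot be used.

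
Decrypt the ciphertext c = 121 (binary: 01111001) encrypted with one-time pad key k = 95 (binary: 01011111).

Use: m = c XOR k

Step 1: XOR ciphertext with key:
  Ciphertext: 01111001
  Key:        01011111
  XOR:        00100110
Step 2: Plaintext = 00100110 = 38 in decimal.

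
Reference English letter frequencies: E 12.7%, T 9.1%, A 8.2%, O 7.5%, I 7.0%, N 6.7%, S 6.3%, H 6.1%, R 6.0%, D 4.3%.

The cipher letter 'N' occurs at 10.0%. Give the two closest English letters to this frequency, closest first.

Step 1: Observed frequency of 'N' is 10.0%.
Step 2: Compute distances to each reference frequency and sort:
  T (9.1%): difference = 0.9% <-- BEST
  A (8.2%): difference = 1.8% <-- RUNNER-UP
  O (7.5%): difference = 2.5%
  E (12.7%): difference = 2.7%
  I (7.0%): difference = 3.0%
Step 3: Most likely is 'T' (9.1%, diff 0.9%); second most likely is 'A' (8.2%, diff 1.8%).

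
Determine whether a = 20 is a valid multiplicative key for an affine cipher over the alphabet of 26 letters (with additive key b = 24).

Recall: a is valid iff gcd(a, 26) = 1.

Step 1: Compute gcd(20, 26).
Step 2: gcd(20, 26) = 2.
Since gcd = 2 != 1, 20 shares a common factor with 26, so it cannot be used.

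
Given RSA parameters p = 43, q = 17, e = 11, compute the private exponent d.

Step 1: n = 43 * 17 = 731.
Step 2: phi(n) = 42 * 16 = 672.
Step 3: Find d such that 11 * d = 1 (mod 672).
Step 4: d = 11^(-1) mod 672 = 611.
Verification: 11 * 611 = 6721 = 10 * 672 + 1.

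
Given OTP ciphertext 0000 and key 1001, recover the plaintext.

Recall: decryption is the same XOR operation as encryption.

Step 1: XOR ciphertext with key:
  Ciphertext: 0000
  Key:        1001
  XOR:        1001
Step 2: Plaintext = 1001 = 9 in decimal.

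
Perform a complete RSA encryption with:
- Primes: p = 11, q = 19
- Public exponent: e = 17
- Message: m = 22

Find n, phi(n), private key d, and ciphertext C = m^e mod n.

Step 1: n = 11 * 19 = 209.
Step 2: phi(n) = (11-1)(19-1) = 10 * 18 = 180.
Step 3: Find d = 17^(-1) mod 180 = 53.
  Verify: 17 * 53 = 901 = 1 (mod 180).
Step 4: C = 22^17 mod 209 = 165.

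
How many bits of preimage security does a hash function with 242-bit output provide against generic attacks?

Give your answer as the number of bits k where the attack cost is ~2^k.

Step 1: The hash has a 242-bit output.
Step 2: Preimage resistance means: given a digest h(x), it should be infeasible to find any input that hashes to it.
With a 242-bit output there are 2^242 possible digests, so a generic brute-force preimage search costs about 2^242 evaluations.
Step 3: Security level = 242 bits.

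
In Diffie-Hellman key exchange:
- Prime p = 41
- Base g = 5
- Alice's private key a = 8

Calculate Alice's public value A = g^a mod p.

Step 1: A = g^a mod p = 5^8 mod 41.
  5^1 mod 41 = 5
  5^2 mod 41 = (5 * 5) mod 41 = 25
  5^3 mod 41 = (25 * 5) mod 41 = 2
  5^4 mod 41 = (2 * 5) mod 41 = 10
  5^5 mod 41 = (10 * 5) mod 41 = 9
  5^6 mod 41 = (9 * 5) mod 41 = 4
  5^7 mod 41 = (4 * 5) mod 41 = 20
  5^8 mod 41 = (20 * 5) mod 41 = 18
Result: A = 18.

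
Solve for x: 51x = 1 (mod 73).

Step 1: We need x such that 51 * x = 1 (mod 73).
Step 2: Using the extended Euclidean algorithm or trial:
  51 * 63 = 3213 = 44 * 73 + 1.
Step 3: Since 3213 mod 73 = 1, the inverse is x = 63.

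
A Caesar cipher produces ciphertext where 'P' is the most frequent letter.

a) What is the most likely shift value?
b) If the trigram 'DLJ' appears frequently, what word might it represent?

Step 1: In English, 'E' is the most frequent letter (12.7%).
Step 2: The most frequent ciphertext letter is 'P' (position 15).
Step 3: Shift = (15 - 4) mod 26 = 11.
Step 4: Decrypt 'DLJ' by shifting back 11:
  D -> S
  L -> A
  J -> Y
Step 5: 'DLJ' decrypts to 'SAY'.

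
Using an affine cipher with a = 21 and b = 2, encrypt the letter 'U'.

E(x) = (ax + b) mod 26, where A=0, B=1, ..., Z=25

Step 1: Convert 'U' to number: x = 20.
Step 2: E(20) = (21 * 20 + 2) mod 26 = 422 mod 26 = 6.
Step 3: Convert 6 back to letter: G.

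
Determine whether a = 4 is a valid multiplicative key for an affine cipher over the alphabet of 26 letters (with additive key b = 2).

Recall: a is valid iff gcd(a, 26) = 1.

Step 1: Compute gcd(4, 26).
Step 2: gcd(4, 26) = 2.
Since gcd = 2 != 1, 4 shares a common factor with 26, so it cannot be used.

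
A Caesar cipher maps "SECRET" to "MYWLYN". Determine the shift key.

Step 1: Compare first letters: S (position 18) -> M (position 12).
Step 2: Shift = (12 - 18) mod 26 = 20.
The shift value is 20.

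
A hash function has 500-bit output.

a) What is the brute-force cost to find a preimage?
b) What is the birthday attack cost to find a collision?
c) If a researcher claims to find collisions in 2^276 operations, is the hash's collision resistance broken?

Step 1: Preimage resistance requires brute-force of 2^500 operations.
Step 2: Collision resistance (birthday bound) = 2^(500/2) = 2^250.
Step 3: The claimed attack costs 2^276 operations.
Step 4: Since 2^276 >= 2^250, the claimed attack is no faster than the generic birthday attack, so this does not break collision resistance.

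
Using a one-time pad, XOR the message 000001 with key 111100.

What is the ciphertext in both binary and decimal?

Step 1: Write out the XOR operation bit by bit:
  Message: 000001
  Key:     111100
  XOR:     111101
Step 2: Convert to decimal: 111101 = 61.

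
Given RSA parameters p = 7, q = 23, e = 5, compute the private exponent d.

Step 1: n = 7 * 23 = 161.
Step 2: phi(n) = 6 * 22 = 132.
Step 3: Find d such that 5 * d = 1 (mod 132).
Step 4: d = 5^(-1) mod 132 = 53.
Verification: 5 * 53 = 265 = 2 * 132 + 1.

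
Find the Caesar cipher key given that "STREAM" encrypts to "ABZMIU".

Step 1: Compare first letters: S (position 18) -> A (position 0).
Step 2: Shift = (0 - 18) mod 26 = 8.
The shift value is 8.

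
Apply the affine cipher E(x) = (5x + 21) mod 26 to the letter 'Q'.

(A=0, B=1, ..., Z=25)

Step 1: Convert 'Q' to number: x = 16.
Step 2: E(16) = (5 * 16 + 21) mod 26 = 101 mod 26 = 23.
Step 3: Convert 23 back to letter: X.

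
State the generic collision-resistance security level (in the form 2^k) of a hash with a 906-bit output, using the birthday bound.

Step 1: The birthday paradox gives collision probability ~50% after sqrt(2^n) = 2^(n/2) hashes.
Step 2: For 906-bit output: 2^(906/2) = 2^453.
Step 3: Approximately 2^453 hash computations needed.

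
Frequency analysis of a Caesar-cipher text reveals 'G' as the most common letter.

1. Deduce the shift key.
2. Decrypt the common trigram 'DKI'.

Step 1: In English, 'E' is the most frequent letter (12.7%).
Step 2: The most frequent ciphertext letter is 'G' (position 6).
Step 3: Shift = (6 - 4) mod 26 = 2.
Step 4: Decrypt 'DKI' by shifting back 2:
  D -> B
  K -> I
  I -> G
Step 5: 'DKI' decrypts to 'BIG'.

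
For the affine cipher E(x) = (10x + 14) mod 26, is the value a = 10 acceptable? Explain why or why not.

Step 1: Compute gcd(10, 26).
Step 2: gcd(10, 26) = 2.
Since gcd = 2 != 1, 10 shares a common factor with 26, so it cannot be used.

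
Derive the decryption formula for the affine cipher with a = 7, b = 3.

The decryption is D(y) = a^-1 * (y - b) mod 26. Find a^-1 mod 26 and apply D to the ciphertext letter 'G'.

Step 1: Find a^-1, the modular inverse of 7 mod 26.
Step 2: We need 7 * a^-1 = 1 (mod 26).
Step 3: 7 * 15 = 105 = 4 * 26 + 1, so a^-1 = 15.
Step 4: D(y) = 15(y - 3) mod 26.
Step 5: Apply to 'G' (y = 6): D(6) = 15 * (6 - 3) mod 26 = 15 * 3 mod 26 = 19 -> 'T'.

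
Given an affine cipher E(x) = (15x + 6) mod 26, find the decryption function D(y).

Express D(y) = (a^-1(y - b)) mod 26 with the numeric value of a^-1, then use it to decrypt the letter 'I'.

Step 1: Find a^-1, the modular inverse of 15 mod 26.
Step 2: We need 15 * a^-1 = 1 (mod 26).
Step 3: 15 * 7 = 105 = 4 * 26 + 1, so a^-1 = 7.
Step 4: D(y) = 7(y - 6) mod 26.
Step 5: Apply to 'I' (y = 8): D(8) = 7 * (8 - 6) mod 26 = 7 * 2 mod 26 = 14 -> 'O'.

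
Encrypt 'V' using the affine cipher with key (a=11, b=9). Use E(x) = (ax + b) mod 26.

Step 1: Convert 'V' to number: x = 21.
Step 2: E(21) = (11 * 21 + 9) mod 26 = 240 mod 26 = 6.
Step 3: Convert 6 back to letter: G.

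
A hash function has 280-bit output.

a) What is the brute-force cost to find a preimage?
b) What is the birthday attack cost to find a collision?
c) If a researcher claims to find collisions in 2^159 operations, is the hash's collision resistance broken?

Step 1: Preimage resistance requires brute-force of 2^280 operations.
Step 2: Collision resistance (birthday bound) = 2^(280/2) = 2^140.
Step 3: The claimed attack costs 2^159 operations.
Step 4: Since 2^159 >= 2^140, the claimed attack is no faster than the generic birthday attack, so this does not break collision resistance.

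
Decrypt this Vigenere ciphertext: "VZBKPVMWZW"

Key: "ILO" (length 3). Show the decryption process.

Step 1: Key 'ILO' has length 3. Extended key: ILOILOILOI
Step 2: Decrypt each position:
  V(21) - I(8) = 13 = N
  Z(25) - L(11) = 14 = O
  B(1) - O(14) = 13 = N
  K(10) - I(8) = 2 = C
  P(15) - L(11) = 4 = E
  V(21) - O(14) = 7 = H
  M(12) - I(8) = 4 = E
  W(22) - L(11) = 11 = L
  Z(25) - O(14) = 11 = L
  W(22) - I(8) = 14 = O
Plaintext: NONCEHELLO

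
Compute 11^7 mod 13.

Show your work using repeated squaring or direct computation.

Step 1: Compute 11^7 mod 13 step by step, reducing modulo 13 at each step.
  11^1 mod 13 = 11
  11^2 mod 13 = (11 * 11) mod 13 = 4
  11^3 mod 13 = (4 * 11) mod 13 = 5
  11^4 mod 13 = (5 * 11) mod 13 = 3
  11^5 mod 13 = (3 * 11) mod 13 = 7
  11^6 mod 13 = (7 * 11) mod 13 = 12
  11^7 mod 13 = (12 * 11) mod 13 = 2
Step 2: Result = 2.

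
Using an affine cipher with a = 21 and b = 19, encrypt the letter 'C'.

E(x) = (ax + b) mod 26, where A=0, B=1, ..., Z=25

Step 1: Convert 'C' to number: x = 2.
Step 2: E(2) = (21 * 2 + 19) mod 26 = 61 mod 26 = 9.
Step 3: Convert 9 back to letter: J.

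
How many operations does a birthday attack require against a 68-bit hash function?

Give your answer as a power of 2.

Step 1: The birthday paradox gives collision probability ~50% after sqrt(2^n) = 2^(n/2) hashes.
Step 2: For 68-bit output: 2^(68/2) = 2^34.
Step 3: Approximately 2^34 hash computations needed.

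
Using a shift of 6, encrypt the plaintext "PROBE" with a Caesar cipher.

Step 1: For each letter, shift forward by 6 positions (mod 26).
  P (position 15) -> position (15+6) mod 26 = 21 -> V
  R (position 17) -> position (17+6) mod 26 = 23 -> X
  O (position 14) -> position (14+6) mod 26 = 20 -> U
  B (position 1) -> position (1+6) mod 26 = 7 -> H
  E (position 4) -> position (4+6) mod 26 = 10 -> K
Result: VXUHK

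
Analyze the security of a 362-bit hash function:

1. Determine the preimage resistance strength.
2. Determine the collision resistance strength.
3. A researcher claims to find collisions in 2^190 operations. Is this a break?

Step 1: Preimage resistance requires brute-force of 2^362 operations.
Step 2: Collision resistance (birthday bound) = 2^(362/2) = 2^181.
Step 3: The claimed attack costs 2^190 operations.
Step 4: Since 2^190 >= 2^181, the claimed attack is no faster than the generic birthday attack, so this does not break collision resistance.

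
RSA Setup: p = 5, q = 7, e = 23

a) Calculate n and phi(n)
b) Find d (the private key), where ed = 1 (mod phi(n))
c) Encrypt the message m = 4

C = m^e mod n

Step 1: n = 5 * 7 = 35.
Step 2: phi(n) = (5-1)(7-1) = 4 * 6 = 24.
Step 3: Find d = 23^(-1) mod 24 = 23.
  Verify: 23 * 23 = 529 = 1 (mod 24).
Step 4: C = 4^23 mod 35 = 9.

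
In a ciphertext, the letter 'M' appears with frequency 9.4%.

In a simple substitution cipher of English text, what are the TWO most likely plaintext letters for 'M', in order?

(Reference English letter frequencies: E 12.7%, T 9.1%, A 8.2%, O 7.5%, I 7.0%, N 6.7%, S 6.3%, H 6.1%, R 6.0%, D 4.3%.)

Step 1: Observed frequency of 'M' is 9.4%.
Step 2: Compute distances to each reference frequency and sort:
  T (9.1%): difference = 0.3% <-- BEST
  A (8.2%): difference = 1.2% <-- RUNNER-UP
  O (7.5%): difference = 1.9%
  I (7.0%): difference = 2.4%
  N (6.7%): difference = 2.7%
Step 3: Most likely is 'T' (9.1%, diff 0.3%); second most likely is 'A' (8.2%, diff 1.2%).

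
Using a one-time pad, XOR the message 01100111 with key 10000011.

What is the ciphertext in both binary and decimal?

Step 1: Write out the XOR operation bit by bit:
  Message: 01100111
  Key:     10000011
  XOR:     11100100
Step 2: Convert to decimal: 11100100 = 228.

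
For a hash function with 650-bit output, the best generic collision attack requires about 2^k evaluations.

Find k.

Step 1: The hash has a 650-bit output.
Step 2: Collision resistance means it should be infeasible to find any x != y with h(x) = h(y).
By the birthday bound, a generic collision search succeeds after about sqrt(2^650) = 2^(650/2) = 2^325 evaluations.
Step 3: Security level = 325 bits.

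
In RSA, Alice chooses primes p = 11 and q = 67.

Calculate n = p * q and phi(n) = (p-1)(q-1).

Step 1: n = p * q = 11 * 67 = 737.
Step 2: phi(n) = (p-1)(q-1) = 10 * 66 = 660.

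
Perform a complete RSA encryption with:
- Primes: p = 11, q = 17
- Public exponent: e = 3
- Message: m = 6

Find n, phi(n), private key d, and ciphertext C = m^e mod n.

Step 1: n = 11 * 17 = 187.
Step 2: phi(n) = (11-1)(17-1) = 10 * 16 = 160.
Step 3: Find d = 3^(-1) mod 160 = 107.
  Verify: 3 * 107 = 321 = 1 (mod 160).
Step 4: C = 6^3 mod 187 = 29.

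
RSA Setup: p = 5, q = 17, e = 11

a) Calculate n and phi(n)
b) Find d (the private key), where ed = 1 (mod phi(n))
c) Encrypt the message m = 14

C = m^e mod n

Step 1: n = 5 * 17 = 85.
Step 2: phi(n) = (5-1)(17-1) = 4 * 16 = 64.
Step 3: Find d = 11^(-1) mod 64 = 35.
  Verify: 11 * 35 = 385 = 1 (mod 64).
Step 4: C = 14^11 mod 85 = 44.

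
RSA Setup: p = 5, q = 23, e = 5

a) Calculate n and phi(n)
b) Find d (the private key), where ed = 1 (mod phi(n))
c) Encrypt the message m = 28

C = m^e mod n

Step 1: n = 5 * 23 = 115.
Step 2: phi(n) = (5-1)(23-1) = 4 * 22 = 88.
Step 3: Find d = 5^(-1) mod 88 = 53.
  Verify: 5 * 53 = 265 = 1 (mod 88).
Step 4: C = 28^5 mod 115 = 43.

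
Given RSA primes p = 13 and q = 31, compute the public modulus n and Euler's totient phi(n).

Step 1: n = p * q = 13 * 31 = 403.
Step 2: phi(n) = (p-1)(q-1) = 12 * 30 = 360.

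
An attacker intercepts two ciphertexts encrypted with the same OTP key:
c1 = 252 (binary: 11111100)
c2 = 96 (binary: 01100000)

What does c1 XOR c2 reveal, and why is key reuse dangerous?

Step 1: c1 XOR c2 = (m1 XOR k) XOR (m2 XOR k).
Step 2: By XOR associativity/commutativity: = m1 XOR m2 XOR k XOR k = m1 XOR m2.
Step 3: 11111100 XOR 01100000 = 10011100 = 156.
Step 4: The key cancels out! An attacker learns m1 XOR m2 = 156, revealing the relationship between plaintexts.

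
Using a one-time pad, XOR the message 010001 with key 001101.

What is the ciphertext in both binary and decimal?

Step 1: Write out the XOR operation bit by bit:
  Message: 010001
  Key:     001101
  XOR:     011100
Step 2: Convert to decimal: 011100 = 28.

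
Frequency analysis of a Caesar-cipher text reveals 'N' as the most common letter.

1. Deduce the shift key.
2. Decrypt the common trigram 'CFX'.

Step 1: In English, 'E' is the most frequent letter (12.7%).
Step 2: The most frequent ciphertext letter is 'N' (position 13).
Step 3: Shift = (13 - 4) mod 26 = 9.
Step 4: Decrypt 'CFX' by shifting back 9:
  C -> T
  F -> W
  X -> O
Step 5: 'CFX' decrypts to 'TWO'.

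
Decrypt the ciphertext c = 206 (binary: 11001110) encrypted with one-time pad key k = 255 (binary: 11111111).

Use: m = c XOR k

Step 1: XOR ciphertext with key:
  Ciphertext: 11001110
  Key:        11111111
  XOR:        00110001
Step 2: Plaintext = 00110001 = 49 in decimal.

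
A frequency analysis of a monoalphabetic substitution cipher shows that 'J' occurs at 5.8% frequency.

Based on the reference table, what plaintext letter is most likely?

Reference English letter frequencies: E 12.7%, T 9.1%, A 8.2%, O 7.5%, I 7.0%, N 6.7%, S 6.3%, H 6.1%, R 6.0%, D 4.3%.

Step 1: The observed frequency is 5.8%.
Step 2: Compare with English frequencies:
  E: 12.7% (difference: 6.9%)
  T: 9.1% (difference: 3.3%)
  A: 8.2% (difference: 2.4%)
  O: 7.5% (difference: 1.7%)
  I: 7.0% (difference: 1.2%)
  N: 6.7% (difference: 0.9%)
  S: 6.3% (difference: 0.5%)
  H: 6.1% (difference: 0.3%)
  R: 6.0% (difference: 0.2%) <-- closest
  D: 4.3% (difference: 1.5%)
Step 3: 'J' most likely represents 'R' (frequency 6.0%).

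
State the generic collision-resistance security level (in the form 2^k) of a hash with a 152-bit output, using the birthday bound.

Step 1: The birthday paradox gives collision probability ~50% after sqrt(2^n) = 2^(n/2) hashes.
Step 2: For 152-bit output: 2^(152/2) = 2^76.
Step 3: Approximately 2^76 hash computations needed.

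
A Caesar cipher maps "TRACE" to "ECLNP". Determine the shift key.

Step 1: Compare first letters: T (position 19) -> E (position 4).
Step 2: Shift = (4 - 19) mod 26 = 11.
The shift value is 11.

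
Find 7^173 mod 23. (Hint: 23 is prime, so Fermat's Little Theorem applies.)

Step 1: Since 23 is prime, by Fermat's Little Theorem: 7^22 = 1 (mod 23).
Step 2: Reduce exponent: 173 mod 22 = 19.
Step 3: So 7^173 = 7^19 (mod 23).
Step 4: 7^19 mod 23 = 11.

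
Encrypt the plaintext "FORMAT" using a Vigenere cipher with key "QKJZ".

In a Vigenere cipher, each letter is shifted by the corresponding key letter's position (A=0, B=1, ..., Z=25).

Step 1: Repeat key to match plaintext length:
  Plaintext: FORMAT
  Key:       QKJZQK
Step 2: Encrypt each letter:
  F(5) + Q(16) = (5+16) mod 26 = 21 = V
  O(14) + K(10) = (14+10) mod 26 = 24 = Y
  R(17) + J(9) = (17+9) mod 26 = 0 = A
  M(12) + Z(25) = (12+25) mod 26 = 11 = L
  A(0) + Q(16) = (0+16) mod 26 = 16 = Q
  T(19) + K(10) = (19+10) mod 26 = 3 = D
Ciphertext: VYALQD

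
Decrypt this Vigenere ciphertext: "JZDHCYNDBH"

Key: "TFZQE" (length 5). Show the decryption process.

Step 1: Key 'TFZQE' has length 5. Extended key: TFZQETFZQE
Step 2: Decrypt each position:
  J(9) - T(19) = 16 = Q
  Z(25) - F(5) = 20 = U
  D(3) - Z(25) = 4 = E
  H(7) - Q(16) = 17 = R
  C(2) - E(4) = 24 = Y
  Y(24) - T(19) = 5 = F
  N(13) - F(5) = 8 = I
  D(3) - Z(25) = 4 = E
  B(1) - Q(16) = 11 = L
  H(7) - E(4) = 3 = D
Plaintext: QUERYFIELD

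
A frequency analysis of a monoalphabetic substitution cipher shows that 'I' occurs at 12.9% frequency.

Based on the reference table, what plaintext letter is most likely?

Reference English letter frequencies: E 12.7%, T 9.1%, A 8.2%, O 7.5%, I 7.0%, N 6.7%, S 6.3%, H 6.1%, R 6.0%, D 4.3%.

Step 1: The observed frequency is 12.9%.
Step 2: Compare with English frequencies:
  E: 12.7% (difference: 0.2%) <-- closest
  T: 9.1% (difference: 3.8%)
  A: 8.2% (difference: 4.7%)
  O: 7.5% (difference: 5.4%)
  I: 7.0% (difference: 5.9%)
  N: 6.7% (difference: 6.2%)
  S: 6.3% (difference: 6.6%)
  H: 6.1% (difference: 6.8%)
  R: 6.0% (difference: 6.9%)
  D: 4.3% (difference: 8.6%)
Step 3: 'I' most likely represents 'E' (frequency 12.7%).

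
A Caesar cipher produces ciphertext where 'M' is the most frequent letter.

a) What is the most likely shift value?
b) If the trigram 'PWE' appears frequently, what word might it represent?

Step 1: In English, 'E' is the most frequent letter (12.7%).
Step 2: The most frequent ciphertext letter is 'M' (position 12).
Step 3: Shift = (12 - 4) mod 26 = 8.
Step 4: Decrypt 'PWE' by shifting back 8:
  P -> H
  W -> O
  E -> W
Step 5: 'PWE' decrypts to 'HOW'.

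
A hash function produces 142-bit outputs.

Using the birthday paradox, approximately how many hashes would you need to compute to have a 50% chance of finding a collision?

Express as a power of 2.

Step 1: The birthday paradox gives collision probability ~50% after sqrt(2^n) = 2^(n/2) hashes.
Step 2: For 142-bit output: 2^(142/2) = 2^71.
Step 3: Approximately 2^71 hash computations needed.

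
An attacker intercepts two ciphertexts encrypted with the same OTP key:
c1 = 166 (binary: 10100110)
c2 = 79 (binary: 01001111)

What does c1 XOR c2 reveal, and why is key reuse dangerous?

Step 1: c1 XOR c2 = (m1 XOR k) XOR (m2 XOR k).
Step 2: By XOR associativity/commutativity: = m1 XOR m2 XOR k XOR k = m1 XOR m2.
Step 3: 10100110 XOR 01001111 = 11101001 = 233.
Step 4: The key cancels out! An attacker learns m1 XOR m2 = 233, revealing the relationship between plaintexts.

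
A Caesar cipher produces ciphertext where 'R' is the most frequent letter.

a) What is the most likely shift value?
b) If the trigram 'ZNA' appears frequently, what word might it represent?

Step 1: In English, 'E' is the most frequent letter (12.7%).
Step 2: The most frequent ciphertext letter is 'R' (position 17).
Step 3: Shift = (17 - 4) mod 26 = 13.
Step 4: Decrypt 'ZNA' by shifting back 13:
  Z -> M
  N -> A
  A -> N
Step 5: 'ZNA' decrypts to 'MAN'.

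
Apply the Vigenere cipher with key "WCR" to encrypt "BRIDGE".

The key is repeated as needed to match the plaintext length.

Step 1: Repeat key to match plaintext length:
  Plaintext: BRIDGE
  Key:       WCRWCR
Step 2: Encrypt each letter:
  B(1) + W(22) = (1+22) mod 26 = 23 = X
  R(17) + C(2) = (17+2) mod 26 = 19 = T
  I(8) + R(17) = (8+17) mod 26 = 25 = Z
  D(3) + W(22) = (3+22) mod 26 = 25 = Z
  G(6) + C(2) = (6+2) mod 26 = 8 = I
  E(4) + R(17) = (4+17) mod 26 = 21 = V
Ciphertext: XTZZIV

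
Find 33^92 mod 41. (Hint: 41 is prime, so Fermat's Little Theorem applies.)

Step 1: Since 41 is prime, by Fermat's Little Theorem: 33^40 = 1 (mod 41).
Step 2: Reduce exponent: 92 mod 40 = 12.
Step 3: So 33^92 = 33^12 (mod 41).
Step 4: 33^12 mod 41 = 18.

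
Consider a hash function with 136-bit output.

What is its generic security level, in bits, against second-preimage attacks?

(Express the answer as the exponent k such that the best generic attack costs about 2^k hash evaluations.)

Step 1: The hash has a 136-bit output.
Step 2: Second-preimage resistance means: given a specific input x, it should be infeasible to find a different y with h(y) = h(x).
With a 136-bit output, a generic search for a second preimage costs about 2^136 evaluations (each trial matches the fixed target with probability 2^-136).
Step 3: Security level = 136 bits.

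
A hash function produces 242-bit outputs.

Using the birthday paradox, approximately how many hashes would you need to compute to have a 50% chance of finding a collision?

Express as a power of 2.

Step 1: The birthday paradox gives collision probability ~50% after sqrt(2^n) = 2^(n/2) hashes.
Step 2: For 242-bit output: 2^(242/2) = 2^121.
Step 3: Approximately 2^121 hash computations needed.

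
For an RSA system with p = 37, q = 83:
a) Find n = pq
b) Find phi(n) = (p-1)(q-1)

Step 1: n = p * q = 37 * 83 = 3071.
Step 2: phi(n) = (p-1)(q-1) = 36 * 82 = 2952.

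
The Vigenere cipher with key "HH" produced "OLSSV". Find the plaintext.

Step 1: Extend key: HHHHH
Step 2: Decrypt each letter (c - k) mod 26:
  O(14) - H(7) = (14-7) mod 26 = 7 = H
  L(11) - H(7) = (11-7) mod 26 = 4 = E
  S(18) - H(7) = (18-7) mod 26 = 11 = L
  S(18) - H(7) = (18-7) mod 26 = 11 = L
  V(21) - H(7) = (21-7) mod 26 = 14 = O
Plaintext: HELLO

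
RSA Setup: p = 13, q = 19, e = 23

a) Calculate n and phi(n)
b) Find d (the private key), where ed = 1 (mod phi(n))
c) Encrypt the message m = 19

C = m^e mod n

Step 1: n = 13 * 19 = 247.
Step 2: phi(n) = (13-1)(19-1) = 12 * 18 = 216.
Step 3: Find d = 23^(-1) mod 216 = 47.
  Verify: 23 * 47 = 1081 = 1 (mod 216).
Step 4: C = 19^23 mod 247 = 76.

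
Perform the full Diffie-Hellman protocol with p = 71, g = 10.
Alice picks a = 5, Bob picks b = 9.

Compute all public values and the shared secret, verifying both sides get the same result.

Step 1: A = g^a mod p = 10^5 mod 71 = 32.
Step 2: B = g^b mod p = 10^9 mod 71 = 3.
Step 3: Alice computes s = B^a mod p = 3^5 mod 71 = 30.
Step 4: Bob computes s = A^b mod p = 32^9 mod 71 = 30.
Both sides agree: shared secret = 30.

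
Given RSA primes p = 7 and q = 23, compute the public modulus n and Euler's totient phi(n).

Step 1: n = p * q = 7 * 23 = 161.
Step 2: phi(n) = (p-1)(q-1) = 6 * 22 = 132.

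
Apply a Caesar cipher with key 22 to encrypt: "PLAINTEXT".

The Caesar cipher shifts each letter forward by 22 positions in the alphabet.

Step 1: For each letter, shift forward by 22 positions (mod 26).
  P (position 15) -> position (15+22) mod 26 = 11 -> L
  L (position 11) -> position (11+22) mod 26 = 7 -> H
  A (position 0) -> position (0+22) mod 26 = 22 -> W
  I (position 8) -> position (8+22) mod 26 = 4 -> E
  N (position 13) -> position (13+22) mod 26 = 9 -> J
  T (position 19) -> position (19+22) mod 26 = 15 -> P
  E (position 4) -> position (4+22) mod 26 = 0 -> A
  X (position 23) -> position (23+22) mod 26 = 19 -> T
  T (position 19) -> position (19+22) mod 26 = 15 -> P
Result: LHWEJPATP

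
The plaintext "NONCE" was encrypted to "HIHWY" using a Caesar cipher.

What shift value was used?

Step 1: Compare first letters: N (position 13) -> H (position 7).
Step 2: Shift = (7 - 13) mod 26 = 20.
The shift value is 20.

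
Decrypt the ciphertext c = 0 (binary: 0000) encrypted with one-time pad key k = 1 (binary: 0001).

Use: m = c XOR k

Step 1: XOR ciphertext with key:
  Ciphertext: 0000
  Key:        0001
  XOR:        0001
Step 2: Plaintext = 0001 = 1 in decimal.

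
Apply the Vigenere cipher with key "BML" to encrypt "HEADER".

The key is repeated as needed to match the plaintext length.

Step 1: Repeat key to match plaintext length:
  Plaintext: HEADER
  Key:       BMLBML
Step 2: Encrypt each letter:
  H(7) + B(1) = (7+1) mod 26 = 8 = I
  E(4) + M(12) = (4+12) mod 26 = 16 = Q
  A(0) + L(11) = (0+11) mod 26 = 11 = L
  D(3) + B(1) = (3+1) mod 26 = 4 = E
  E(4) + M(12) = (4+12) mod 26 = 16 = Q
  R(17) + L(11) = (17+11) mod 26 = 2 = C
Ciphertext: IQLEQC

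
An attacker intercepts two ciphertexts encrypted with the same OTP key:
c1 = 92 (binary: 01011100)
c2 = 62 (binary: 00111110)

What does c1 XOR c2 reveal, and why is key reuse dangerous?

Step 1: c1 XOR c2 = (m1 XOR k) XOR (m2 XOR k).
Step 2: By XOR associativity/commutativity: = m1 XOR m2 XOR k XOR k = m1 XOR m2.
Step 3: 01011100 XOR 00111110 = 01100010 = 98.
Step 4: The key cancels out! An attacker learns m1 XOR m2 = 98, revealing the relationship between plaintexts.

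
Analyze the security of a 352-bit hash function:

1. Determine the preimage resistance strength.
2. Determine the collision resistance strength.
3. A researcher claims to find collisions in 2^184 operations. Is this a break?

Step 1: Preimage resistance requires brute-force of 2^352 operations.
Step 2: Collision resistance (birthday bound) = 2^(352/2) = 2^176.
Step 3: The claimed attack costs 2^184 operations.
Step 4: Since 2^184 >= 2^176, the claimed attack is no faster than the generic birthday attack, so this does not break collision resistance.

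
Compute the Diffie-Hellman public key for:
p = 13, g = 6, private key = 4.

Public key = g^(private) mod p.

Step 1: A = g^a mod p = 6^4 mod 13.
  6^1 mod 13 = 6
  6^2 mod 13 = (6 * 6) mod 13 = 10
  6^3 mod 13 = (10 * 6) mod 13 = 8
  6^4 mod 13 = (8 * 6) mod 13 = 9
Result: A = 9.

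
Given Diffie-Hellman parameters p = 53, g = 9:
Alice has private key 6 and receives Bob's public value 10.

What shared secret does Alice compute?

Step 1: s = B^a mod p = 10^6 mod 53.
  10^1 mod 53 = 10
  10^2 mod 53 = (10 * 10) mod 53 = 47
  10^3 mod 53 = (47 * 10) mod 53 = 46
  10^4 mod 53 = (46 * 10) mod 53 = 36
  10^5 mod 53 = (36 * 10) mod 53 = 42
  10^6 mod 53 = (42 * 10) mod 53 = 49
Result: shared secret = 49.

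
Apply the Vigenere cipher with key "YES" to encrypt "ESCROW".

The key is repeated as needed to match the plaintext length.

Step 1: Repeat key to match plaintext length:
  Plaintext: ESCROW
  Key:       YESYES
Step 2: Encrypt each letter:
  E(4) + Y(24) = (4+24) mod 26 = 2 = C
  S(18) + E(4) = (18+4) mod 26 = 22 = W
  C(2) + S(18) = (2+18) mod 26 = 20 = U
  R(17) + Y(24) = (17+24) mod 26 = 15 = P
  O(14) + E(4) = (14+4) mod 26 = 18 = S
  W(22) + S(18) = (22+18) mod 26 = 14 = O
Ciphertext: CWUPSO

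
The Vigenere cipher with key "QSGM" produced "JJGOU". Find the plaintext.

Step 1: Extend key: QSGMQ
Step 2: Decrypt each letter (c - k) mod 26:
  J(9) - Q(16) = (9-16) mod 26 = 19 = T
  J(9) - S(18) = (9-18) mod 26 = 17 = R
  G(6) - G(6) = (6-6) mod 26 = 0 = A
  O(14) - M(12) = (14-12) mod 26 = 2 = C
  U(20) - Q(16) = (20-16) mod 26 = 4 = E
Plaintext: TRACE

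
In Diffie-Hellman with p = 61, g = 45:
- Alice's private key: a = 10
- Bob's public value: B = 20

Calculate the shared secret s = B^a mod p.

Step 1: s = B^a mod p = 20^10 mod 61.
  20^1 mod 61 = 20
  20^2 mod 61 = (20 * 20) mod 61 = 34
  20^3 mod 61 = (34 * 20) mod 61 = 9
  20^4 mod 61 = (9 * 20) mod 61 = 58
  20^5 mod 61 = (58 * 20) mod 61 = 1
  20^6 mod 61 = (1 * 20) mod 61 = 20
  20^7 mod 61 = (20 * 20) mod 61 = 34
  20^8 mod 61 = (34 * 20) mod 61 = 9
  20^9 mod 61 = (9 * 20) mod 61 = 58
  20^10 mod 61 = (58 * 20) mod 61 = 1
Result: shared secret = 1.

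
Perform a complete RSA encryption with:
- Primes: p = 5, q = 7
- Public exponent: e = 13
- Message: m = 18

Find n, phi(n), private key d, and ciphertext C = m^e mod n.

Step 1: n = 5 * 7 = 35.
Step 2: phi(n) = (5-1)(7-1) = 4 * 6 = 24.
Step 3: Find d = 13^(-1) mod 24 = 13.
  Verify: 13 * 13 = 169 = 1 (mod 24).
Step 4: C = 18^13 mod 35 = 18.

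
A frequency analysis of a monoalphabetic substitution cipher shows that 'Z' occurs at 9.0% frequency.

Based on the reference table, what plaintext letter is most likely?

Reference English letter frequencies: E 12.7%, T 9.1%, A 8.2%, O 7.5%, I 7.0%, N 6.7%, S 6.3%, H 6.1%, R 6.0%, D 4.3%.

Step 1: The observed frequency is 9.0%.
Step 2: Compare with English frequencies:
  E: 12.7% (difference: 3.7%)
  T: 9.1% (difference: 0.1%) <-- closest
  A: 8.2% (difference: 0.8%)
  O: 7.5% (difference: 1.5%)
  I: 7.0% (difference: 2.0%)
  N: 6.7% (difference: 2.3%)
  S: 6.3% (difference: 2.7%)
  H: 6.1% (difference: 2.9%)
  R: 6.0% (difference: 3.0%)
  D: 4.3% (difference: 4.7%)
Step 3: 'Z' most likely represents 'T' (frequency 9.1%).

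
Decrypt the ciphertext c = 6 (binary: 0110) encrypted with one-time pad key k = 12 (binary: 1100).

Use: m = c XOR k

Step 1: XOR ciphertext with key:
  Ciphertext: 0110
  Key:        1100
  XOR:        1010
Step 2: Plaintext = 1010 = 10 in decimal.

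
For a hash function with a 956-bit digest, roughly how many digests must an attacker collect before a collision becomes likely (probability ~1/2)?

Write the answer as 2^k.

Step 1: The birthday paradox gives collision probability ~50% after sqrt(2^n) = 2^(n/2) hashes.
Step 2: For 956-bit output: 2^(956/2) = 2^478.
Step 3: Approximately 2^478 hash computations needed.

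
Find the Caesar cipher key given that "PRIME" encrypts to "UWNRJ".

Step 1: Compare first letters: P (position 15) -> U (position 20).
Step 2: Shift = (20 - 15) mod 26 = 5.
The shift value is 5.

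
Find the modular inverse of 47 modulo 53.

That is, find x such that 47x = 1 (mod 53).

Step 1: We need x such that 47 * x = 1 (mod 53).
Step 2: Using the extended Euclidean algorithm or trial:
  47 * 44 = 2068 = 39 * 53 + 1.
Step 3: Since 2068 mod 53 = 1, the inverse is x = 44.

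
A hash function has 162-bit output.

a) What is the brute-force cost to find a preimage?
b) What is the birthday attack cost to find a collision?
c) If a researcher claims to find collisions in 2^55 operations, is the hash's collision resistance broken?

Step 1: Preimage resistance requires brute-force of 2^162 operations.
Step 2: Collision resistance (birthday bound) = 2^(162/2) = 2^81.
Step 3: The claimed attack costs 2^55 operations.
Step 4: Since 2^55 < 2^81, the claimed attack beats the generic birthday bound, so collision resistance is broken.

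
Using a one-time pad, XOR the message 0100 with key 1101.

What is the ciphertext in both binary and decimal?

Step 1: Write out the XOR operation bit by bit:
  Message: 0100
  Key:     1101
  XOR:     1001
Step 2: Convert to decimal: 1001 = 9.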